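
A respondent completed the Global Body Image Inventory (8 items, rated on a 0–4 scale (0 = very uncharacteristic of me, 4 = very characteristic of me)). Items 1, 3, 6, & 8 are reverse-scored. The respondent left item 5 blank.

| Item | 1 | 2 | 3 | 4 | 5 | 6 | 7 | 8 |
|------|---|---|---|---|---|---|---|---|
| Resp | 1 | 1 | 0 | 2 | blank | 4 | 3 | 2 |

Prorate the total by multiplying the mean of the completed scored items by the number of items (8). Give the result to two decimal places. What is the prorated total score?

17.14

Reverse-coded (reversed = (0+4) − raw = 4 − raw):
  item 1: 4 − 1 = 3
  item 3: 4 − 0 = 4
  item 6: 4 − 4 = 0
  item 8: 4 − 2 = 2
Completed scored items (7 of 8): 3, 1, 4, 2, 0, 3, 2; sum = 15.
Person mean = 15 / 7 ≈ 2.1429
Prorated total = (15 / 7) × 8 = 17.14 (to 2 dp)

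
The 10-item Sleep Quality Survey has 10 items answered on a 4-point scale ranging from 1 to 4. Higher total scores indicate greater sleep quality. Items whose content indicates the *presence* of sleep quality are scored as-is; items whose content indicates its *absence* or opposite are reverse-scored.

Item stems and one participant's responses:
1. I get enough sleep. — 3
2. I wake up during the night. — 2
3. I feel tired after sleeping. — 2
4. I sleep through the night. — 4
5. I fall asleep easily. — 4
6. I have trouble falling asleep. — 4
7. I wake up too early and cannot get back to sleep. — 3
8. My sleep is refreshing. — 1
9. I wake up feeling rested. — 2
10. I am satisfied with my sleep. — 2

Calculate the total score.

Items 2, 3, 6, 7 describe the absence/opposite of sleep quality → reverse-score.
on a 1–4 scale, reversed = 5 − raw.
  item 1: 3
  item 2: 5 − 2 = 3
  item 3: 5 − 2 = 3
  item 4: 4
  item 5: 4
  item 6: 5 − 4 = 1
  item 7: 5 − 3 = 2
  item 8: 1
  item 9: 2
  item 10: 2
Total = 3 + 3 + 3 + 4 + 4 + 1 + 2 + 1 + 2 + 2 = 25

25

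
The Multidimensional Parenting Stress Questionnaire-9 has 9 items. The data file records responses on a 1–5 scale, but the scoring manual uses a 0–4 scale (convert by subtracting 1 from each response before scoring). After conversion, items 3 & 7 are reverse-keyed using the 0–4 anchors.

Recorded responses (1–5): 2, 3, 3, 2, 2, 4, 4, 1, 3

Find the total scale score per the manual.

Convert to 0–4: 1, 2, 2, 1, 1, 3, 3, 0, 2
Reverse-coded (reversed = (0+4) − raw = 4 − raw):
  item 3: 4 − 2 = 2
  item 7: 4 − 3 = 1
Scored: 1, 2, 2, 1, 1, 3, 1, 0, 2
Total = 13

13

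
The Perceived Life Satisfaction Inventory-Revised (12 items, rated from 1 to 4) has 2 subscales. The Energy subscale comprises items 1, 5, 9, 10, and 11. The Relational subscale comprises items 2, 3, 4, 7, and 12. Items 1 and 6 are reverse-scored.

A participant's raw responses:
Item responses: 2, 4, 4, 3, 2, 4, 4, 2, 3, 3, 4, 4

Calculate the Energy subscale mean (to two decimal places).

3.00

Energy items: 1, 5, 9, 10, 11.
Of these, item 1 is reverse-scored; reversed = (1+4) − raw = 5 − raw.
  item 1: 5 − 2 = 3
  item 5: 2
  item 9: 3
  item 10: 3
  item 11: 4
Sum = 3 + 2 + 3 + 3 + 4 = 15
Mean = 15 / 5 = 3.00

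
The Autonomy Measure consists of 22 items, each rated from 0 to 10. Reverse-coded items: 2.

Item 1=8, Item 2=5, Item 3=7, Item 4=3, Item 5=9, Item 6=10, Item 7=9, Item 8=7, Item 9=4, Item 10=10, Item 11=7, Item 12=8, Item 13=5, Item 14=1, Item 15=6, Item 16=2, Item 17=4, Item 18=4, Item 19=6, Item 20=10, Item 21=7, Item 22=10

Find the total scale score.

142

Reversing item 2 with 10 − raw:
Total = 8 + (10−5) + 7 + 3 + 9 + 10 + 9 + 7 + 4 + 10 + 7 + 8 + 5 + 1 + 6 + 2 + 4 + 4 + 6 + 10 + 7 + 10
      = 8 + 5 + 7 + 3 + 9 + 10 + 9 + 7 + 4 + 10 + 7 + 8 + 5 + 1 + 6 + 2 + 4 + 4 + 6 + 10 + 7 + 10 = 142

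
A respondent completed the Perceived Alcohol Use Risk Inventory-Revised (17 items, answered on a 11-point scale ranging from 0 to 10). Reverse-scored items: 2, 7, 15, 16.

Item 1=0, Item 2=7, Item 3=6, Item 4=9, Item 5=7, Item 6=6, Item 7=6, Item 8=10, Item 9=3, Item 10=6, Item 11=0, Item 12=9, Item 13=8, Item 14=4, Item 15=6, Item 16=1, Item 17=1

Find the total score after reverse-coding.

89

Reverse-coded items (on a 0–10 scale, reversed = 10 − raw):
  item 2: 10 − 7 = 3
  item 7: 10 − 6 = 4
  item 15: 10 − 6 = 4
  item 16: 10 − 1 = 9
Scored items: 0, 3, 6, 9, 7, 6, 4, 10, 3, 6, 0, 9, 8, 4, 4, 9, 1
Total = 0 + 3 + 6 + 9 + 7 + 6 + 4 + 10 + 3 + 6 + 0 + 9 + 8 + 4 + 4 + 9 + 1 = 89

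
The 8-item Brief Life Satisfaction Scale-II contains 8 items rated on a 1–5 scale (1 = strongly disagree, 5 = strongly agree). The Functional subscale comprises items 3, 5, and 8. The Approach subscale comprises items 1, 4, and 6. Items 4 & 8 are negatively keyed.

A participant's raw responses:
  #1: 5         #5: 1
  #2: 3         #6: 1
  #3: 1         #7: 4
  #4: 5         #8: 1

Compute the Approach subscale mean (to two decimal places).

2.33

Approach items: 1, 4, 6.
Of these, item 4 is negatively keyed; reverse-coded value = 6 − response.
  item 1: 5
  item 4: 6 − 5 = 1
  item 6: 1
Sum = 5 + 1 + 1 = 7
Mean = 7 / 3 = 2.33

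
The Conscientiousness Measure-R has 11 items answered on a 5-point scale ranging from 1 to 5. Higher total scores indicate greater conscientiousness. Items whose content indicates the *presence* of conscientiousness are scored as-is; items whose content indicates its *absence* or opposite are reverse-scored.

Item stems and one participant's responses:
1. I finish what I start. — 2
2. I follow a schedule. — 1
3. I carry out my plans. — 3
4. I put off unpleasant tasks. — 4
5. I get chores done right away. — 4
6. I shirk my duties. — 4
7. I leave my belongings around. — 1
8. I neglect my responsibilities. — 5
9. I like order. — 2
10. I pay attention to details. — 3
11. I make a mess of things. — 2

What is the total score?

Items 4, 6, 7, 8, 11 describe the absence/opposite of conscientiousness → reverse-score.
reverse-coded value = 6 − response.
  item 1: 2
  item 2: 1
  item 3: 3
  item 4: 6 − 4 = 2
  item 5: 4
  item 6: 6 − 4 = 2
  item 7: 6 − 1 = 5
  item 8: 6 − 5 = 1
  item 9: 2
  item 10: 3
  item 11: 6 − 2 = 4
Total = 2 + 1 + 3 + 2 + 4 + 2 + 5 + 1 + 2 + 3 + 4 = 29

29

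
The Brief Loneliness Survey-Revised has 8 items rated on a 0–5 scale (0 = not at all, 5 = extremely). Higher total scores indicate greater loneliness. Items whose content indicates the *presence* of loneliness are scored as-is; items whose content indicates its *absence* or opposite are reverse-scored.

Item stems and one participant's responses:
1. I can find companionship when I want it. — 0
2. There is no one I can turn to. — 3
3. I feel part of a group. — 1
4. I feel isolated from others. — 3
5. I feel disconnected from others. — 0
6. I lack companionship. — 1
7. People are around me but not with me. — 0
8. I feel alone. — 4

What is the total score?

20

Items 1, 3 describe the absence/opposite of loneliness → reverse-score.
on a 0–5 scale, reversed = 5 − raw.
  item 1: 5 − 0 = 5
  item 2: 3
  item 3: 5 − 1 = 4
  item 4: 3
  item 5: 0
  item 6: 1
  item 7: 0
  item 8: 4
Total = 5 + 3 + 4 + 3 + 0 + 1 + 0 + 4 = 20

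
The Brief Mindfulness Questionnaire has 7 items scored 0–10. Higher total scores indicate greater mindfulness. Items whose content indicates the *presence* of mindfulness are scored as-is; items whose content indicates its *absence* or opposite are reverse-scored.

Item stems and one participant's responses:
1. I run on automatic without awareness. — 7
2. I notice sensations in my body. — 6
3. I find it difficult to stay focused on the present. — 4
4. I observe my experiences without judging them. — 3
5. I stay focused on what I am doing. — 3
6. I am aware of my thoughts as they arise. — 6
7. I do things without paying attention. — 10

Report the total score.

27

Items 1, 3, 7 describe the absence/opposite of mindfulness → reverse-score.
on a 0–10 scale, reversed = 10 − raw.
  item 1: 10 − 7 = 3
  item 2: 6
  item 3: 10 − 4 = 6
  item 4: 3
  item 5: 3
  item 6: 6
  item 7: 10 − 10 = 0
Total = 3 + 6 + 6 + 3 + 3 + 6 + 0 = 27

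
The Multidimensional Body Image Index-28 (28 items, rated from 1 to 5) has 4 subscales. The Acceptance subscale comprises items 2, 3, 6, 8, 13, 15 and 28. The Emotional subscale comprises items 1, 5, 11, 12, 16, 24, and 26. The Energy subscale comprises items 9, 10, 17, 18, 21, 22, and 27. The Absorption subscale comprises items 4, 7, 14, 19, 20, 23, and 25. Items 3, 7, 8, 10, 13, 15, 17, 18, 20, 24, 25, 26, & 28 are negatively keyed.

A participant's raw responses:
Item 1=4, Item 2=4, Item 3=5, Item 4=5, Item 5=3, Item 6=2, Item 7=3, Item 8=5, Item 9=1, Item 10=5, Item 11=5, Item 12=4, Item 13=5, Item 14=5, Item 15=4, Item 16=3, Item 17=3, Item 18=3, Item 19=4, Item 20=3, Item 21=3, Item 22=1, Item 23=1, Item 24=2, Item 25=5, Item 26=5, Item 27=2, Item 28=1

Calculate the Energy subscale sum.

14

Energy items: 9, 10, 17, 18, 21, 22, 27.
Of these, items 10, 17, & 18 are negatively keyed; reverse-coded value = 6 − response.
  item 9: 1
  item 10: 6 − 5 = 1
  item 17: 6 − 3 = 3
  item 18: 6 − 3 = 3
  item 21: 3
  item 22: 1
  item 27: 2
Sum = 1 + 1 + 3 + 3 + 3 + 1 + 2 = 14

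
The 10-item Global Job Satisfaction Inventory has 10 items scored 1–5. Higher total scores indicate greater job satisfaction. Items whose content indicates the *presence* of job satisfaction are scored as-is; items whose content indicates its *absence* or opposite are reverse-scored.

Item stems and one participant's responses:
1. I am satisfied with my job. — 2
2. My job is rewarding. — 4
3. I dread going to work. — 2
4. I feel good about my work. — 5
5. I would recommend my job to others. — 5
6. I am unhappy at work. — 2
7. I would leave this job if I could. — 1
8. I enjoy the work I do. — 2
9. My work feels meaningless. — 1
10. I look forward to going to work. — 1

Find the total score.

Items 3, 6, 7, 9 describe the absence/opposite of job satisfaction → reverse-score.
reversed = (1+5) − raw = 6 − raw.
  item 1: 2
  item 2: 4
  item 3: 6 − 2 = 4
  item 4: 5
  item 5: 5
  item 6: 6 − 2 = 4
  item 7: 6 − 1 = 5
  item 8: 2
  item 9: 6 − 1 = 5
  item 10: 1
Total = 2 + 4 + 4 + 5 + 5 + 4 + 5 + 2 + 5 + 1 = 37

37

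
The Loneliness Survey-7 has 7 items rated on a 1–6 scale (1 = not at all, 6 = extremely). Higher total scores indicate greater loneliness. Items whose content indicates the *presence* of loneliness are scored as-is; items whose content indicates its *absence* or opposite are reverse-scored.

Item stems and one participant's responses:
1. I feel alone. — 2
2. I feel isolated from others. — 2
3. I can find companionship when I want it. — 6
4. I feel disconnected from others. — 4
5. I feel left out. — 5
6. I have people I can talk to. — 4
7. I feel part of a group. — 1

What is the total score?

23

Items 3, 6, 7 describe the absence/opposite of loneliness → reverse-score.
on a 1–6 scale, reversed = 7 − raw.
  item 1: 2
  item 2: 2
  item 3: 7 − 6 = 1
  item 4: 4
  item 5: 5
  item 6: 7 − 4 = 3
  item 7: 7 − 1 = 6
Total = 2 + 2 + 1 + 4 + 5 + 3 + 6 = 23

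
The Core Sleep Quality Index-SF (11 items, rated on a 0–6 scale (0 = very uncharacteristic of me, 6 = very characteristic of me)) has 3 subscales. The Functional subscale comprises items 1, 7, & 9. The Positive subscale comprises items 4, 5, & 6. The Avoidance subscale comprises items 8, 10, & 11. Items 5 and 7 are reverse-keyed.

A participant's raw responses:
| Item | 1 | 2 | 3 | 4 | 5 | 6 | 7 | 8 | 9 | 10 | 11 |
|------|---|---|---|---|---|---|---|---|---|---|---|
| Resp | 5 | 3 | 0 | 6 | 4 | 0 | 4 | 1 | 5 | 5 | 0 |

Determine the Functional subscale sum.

Functional items: 1, 7, 9.
Of these, item 7 is reverse-keyed; reversed = (0+6) − raw = 6 − raw.
  item 1: 5
  item 7: 6 − 4 = 2
  item 9: 5
Sum = 5 + 2 + 5 = 12

12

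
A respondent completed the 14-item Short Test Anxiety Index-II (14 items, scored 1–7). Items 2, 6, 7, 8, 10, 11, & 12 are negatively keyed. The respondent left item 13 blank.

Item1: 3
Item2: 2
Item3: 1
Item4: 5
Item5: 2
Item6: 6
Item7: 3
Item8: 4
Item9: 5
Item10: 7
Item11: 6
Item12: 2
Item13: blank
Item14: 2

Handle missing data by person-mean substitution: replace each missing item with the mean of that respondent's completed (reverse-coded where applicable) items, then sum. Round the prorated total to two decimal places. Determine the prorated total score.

47.38

Reverse-coded (reverse-coded value = 8 − response):
  item 2: 8 − 2 = 6
  item 6: 8 − 6 = 2
  item 7: 8 − 3 = 5
  item 8: 8 − 4 = 4
  item 10: 8 − 7 = 1
  item 11: 8 − 6 = 2
  item 12: 8 − 2 = 6
Completed scored items (13 of 14): 3, 6, 1, 5, 2, 2, 5, 4, 5, 1, 2, 6, 2; sum = 44.
Person mean = 44 / 13 ≈ 3.3846
Prorated total = (44 / 13) × 14 = 47.38 (to 2 dp)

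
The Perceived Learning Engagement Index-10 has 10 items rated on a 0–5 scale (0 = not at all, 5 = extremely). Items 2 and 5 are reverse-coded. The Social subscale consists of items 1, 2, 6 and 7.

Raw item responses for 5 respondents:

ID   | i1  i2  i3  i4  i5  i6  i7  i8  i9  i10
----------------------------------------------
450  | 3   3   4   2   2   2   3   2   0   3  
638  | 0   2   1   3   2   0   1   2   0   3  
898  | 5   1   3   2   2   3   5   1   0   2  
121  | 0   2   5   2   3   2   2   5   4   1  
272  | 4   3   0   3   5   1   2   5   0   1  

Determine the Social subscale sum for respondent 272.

9

Respondent 272 raw: 4, 3, 0, 3, 5, 1, 2, 5, 0, 1.
Social items: 1, 2, 6, 7.
Reverse-coded (on a 0–5 scale, reversed = 5 − raw):
  item 1: 4
  item 2: 5 − 3 = 2
  item 6: 1
  item 7: 2
Sum = 4 + 2 + 1 + 2 = 9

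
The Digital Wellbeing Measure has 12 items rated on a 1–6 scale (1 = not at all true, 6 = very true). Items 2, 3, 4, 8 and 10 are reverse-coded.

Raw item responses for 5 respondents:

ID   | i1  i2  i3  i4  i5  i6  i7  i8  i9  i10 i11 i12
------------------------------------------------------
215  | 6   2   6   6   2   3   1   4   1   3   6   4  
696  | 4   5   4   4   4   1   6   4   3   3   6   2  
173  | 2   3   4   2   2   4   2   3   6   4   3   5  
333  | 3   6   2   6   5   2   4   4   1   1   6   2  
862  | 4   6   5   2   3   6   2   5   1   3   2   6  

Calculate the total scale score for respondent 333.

39

Respondent 333 raw: 3, 6, 2, 6, 5, 2, 4, 4, 1, 1, 6, 2.
Reverse-coded (on a 1–6 scale, reversed = 7 − raw):
  item 1: 3
  item 2: 7 − 6 = 1
  item 3: 7 − 2 = 5
  item 4: 7 − 6 = 1
  item 5: 5
  item 6: 2
  item 7: 4
  item 8: 7 − 4 = 3
  item 9: 1
  item 10: 7 − 1 = 6
  item 11: 6
  item 12: 2
Sum = 3 + 1 + 5 + 1 + 5 + 2 + 4 + 3 + 1 + 6 + 6 + 2 = 39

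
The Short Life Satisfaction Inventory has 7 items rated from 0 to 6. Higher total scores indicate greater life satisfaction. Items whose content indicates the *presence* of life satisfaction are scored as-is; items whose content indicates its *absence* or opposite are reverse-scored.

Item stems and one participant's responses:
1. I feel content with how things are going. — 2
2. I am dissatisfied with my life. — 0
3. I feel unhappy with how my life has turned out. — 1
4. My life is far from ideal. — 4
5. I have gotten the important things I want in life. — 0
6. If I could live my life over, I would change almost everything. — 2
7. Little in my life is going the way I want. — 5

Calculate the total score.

20

Items 2, 3, 4, 6, 7 describe the absence/opposite of life satisfaction → reverse-score.
reverse-coded value = 6 − response.
  item 1: 2
  item 2: 6 − 0 = 6
  item 3: 6 − 1 = 5
  item 4: 6 − 4 = 2
  item 5: 0
  item 6: 6 − 2 = 4
  item 7: 6 − 5 = 1
Total = 2 + 6 + 5 + 2 + 0 + 4 + 1 = 20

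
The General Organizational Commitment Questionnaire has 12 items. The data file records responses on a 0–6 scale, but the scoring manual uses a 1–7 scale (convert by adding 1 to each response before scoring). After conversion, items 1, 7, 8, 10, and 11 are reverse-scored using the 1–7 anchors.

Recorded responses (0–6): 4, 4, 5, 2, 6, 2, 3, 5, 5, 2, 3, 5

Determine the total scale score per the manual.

54

Convert to 1–7: 5, 5, 6, 3, 7, 3, 4, 6, 6, 3, 4, 6
Reverse-coded (reversed = (1+7) − raw = 8 − raw):
  item 1: 8 − 5 = 3
  item 7: 8 − 4 = 4
  item 8: 8 − 6 = 2
  item 10: 8 − 3 = 5
  item 11: 8 − 4 = 4
Scored: 3, 5, 6, 3, 7, 3, 4, 2, 6, 5, 4, 6
Total = 54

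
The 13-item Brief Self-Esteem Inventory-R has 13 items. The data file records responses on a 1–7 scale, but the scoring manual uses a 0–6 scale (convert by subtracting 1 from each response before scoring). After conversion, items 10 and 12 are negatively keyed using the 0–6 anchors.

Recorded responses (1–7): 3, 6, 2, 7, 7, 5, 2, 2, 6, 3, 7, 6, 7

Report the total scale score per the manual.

Convert to 0–6: 2, 5, 1, 6, 6, 4, 1, 1, 5, 2, 6, 5, 6
Reverse-coded (on a 0–6 scale, reversed = 6 − raw):
  item 10: 6 − 2 = 4
  item 12: 6 − 5 = 1
Scored: 2, 5, 1, 6, 6, 4, 1, 1, 5, 4, 6, 1, 6
Total = 48

48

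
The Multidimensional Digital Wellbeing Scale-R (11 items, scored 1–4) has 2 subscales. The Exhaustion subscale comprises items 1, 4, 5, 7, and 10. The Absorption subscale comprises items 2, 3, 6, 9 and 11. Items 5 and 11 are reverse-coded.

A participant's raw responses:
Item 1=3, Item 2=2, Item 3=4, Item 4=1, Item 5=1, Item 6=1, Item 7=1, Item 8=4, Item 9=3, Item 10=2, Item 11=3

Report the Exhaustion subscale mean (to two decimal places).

2.20

Exhaustion items: 1, 4, 5, 7, 10.
Of these, item 5 is reverse-coded; reversed = (1+4) − raw = 5 − raw.
  item 1: 3
  item 4: 1
  item 5: 5 − 1 = 4
  item 7: 1
  item 10: 2
Sum = 3 + 1 + 4 + 1 + 2 = 11
Mean = 11 / 5 = 2.20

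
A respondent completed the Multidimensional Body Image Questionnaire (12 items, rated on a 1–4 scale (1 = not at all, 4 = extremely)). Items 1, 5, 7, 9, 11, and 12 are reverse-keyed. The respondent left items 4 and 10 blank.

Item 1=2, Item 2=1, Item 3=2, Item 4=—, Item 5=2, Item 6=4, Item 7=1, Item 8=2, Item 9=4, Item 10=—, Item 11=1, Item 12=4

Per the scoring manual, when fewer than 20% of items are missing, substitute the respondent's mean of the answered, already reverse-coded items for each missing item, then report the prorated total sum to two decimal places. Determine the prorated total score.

30.00

Reverse-coded (reverse-coded value = 5 − response):
  item 1: 5 − 2 = 3
  item 5: 5 − 2 = 3
  item 7: 5 − 1 = 4
  item 9: 5 − 4 = 1
  item 11: 5 − 1 = 4
  item 12: 5 − 4 = 1
Completed scored items (10 of 12): 3, 1, 2, 3, 4, 4, 2, 1, 4, 1; sum = 25.
Person mean = 25 / 10 ≈ 2.5000
Prorated total = (25 / 10) × 12 = 30.00 (to 2 dp)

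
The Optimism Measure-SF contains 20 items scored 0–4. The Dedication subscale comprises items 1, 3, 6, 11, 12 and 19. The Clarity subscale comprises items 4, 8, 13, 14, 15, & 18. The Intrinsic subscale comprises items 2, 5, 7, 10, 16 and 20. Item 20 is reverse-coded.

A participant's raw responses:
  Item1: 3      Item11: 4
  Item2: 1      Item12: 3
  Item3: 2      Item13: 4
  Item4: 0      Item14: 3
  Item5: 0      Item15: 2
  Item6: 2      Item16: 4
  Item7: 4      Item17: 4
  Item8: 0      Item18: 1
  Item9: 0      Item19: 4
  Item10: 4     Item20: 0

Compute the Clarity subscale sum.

Clarity items: 4, 8, 13, 14, 15, 18.
  item 4: 0
  item 8: 0
  item 13: 4
  item 14: 3
  item 15: 2
  item 18: 1
Sum = 0 + 0 + 4 + 3 + 2 + 1 = 10

10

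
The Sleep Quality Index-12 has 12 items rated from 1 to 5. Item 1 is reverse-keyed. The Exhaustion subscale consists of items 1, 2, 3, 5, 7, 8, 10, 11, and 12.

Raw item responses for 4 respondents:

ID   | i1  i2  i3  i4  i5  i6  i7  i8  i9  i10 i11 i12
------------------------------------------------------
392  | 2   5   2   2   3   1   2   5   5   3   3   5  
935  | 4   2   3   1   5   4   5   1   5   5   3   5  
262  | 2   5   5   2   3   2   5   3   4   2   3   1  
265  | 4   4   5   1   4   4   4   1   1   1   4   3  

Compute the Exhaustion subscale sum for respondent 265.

Respondent 265 raw: 4, 4, 5, 1, 4, 4, 4, 1, 1, 1, 4, 3.
Exhaustion items: 1, 2, 3, 5, 7, 8, 10, 11, 12.
Reverse-coded (reverse-coded value = 6 − response):
  item 1: 6 − 4 = 2
  item 2: 4
  item 3: 5
  item 5: 4
  item 7: 4
  item 8: 1
  item 10: 1
  item 11: 4
  item 12: 3
Sum = 2 + 4 + 5 + 4 + 4 + 1 + 1 + 4 + 3 = 28

28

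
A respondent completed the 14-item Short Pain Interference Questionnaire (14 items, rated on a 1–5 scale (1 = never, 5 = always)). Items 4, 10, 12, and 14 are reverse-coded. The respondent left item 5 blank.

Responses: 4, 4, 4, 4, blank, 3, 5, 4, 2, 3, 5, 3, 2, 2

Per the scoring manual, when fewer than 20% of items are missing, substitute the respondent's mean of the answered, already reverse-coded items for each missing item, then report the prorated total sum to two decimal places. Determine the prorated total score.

Reverse-coded (reverse-coded value = 6 − response):
  item 4: 6 − 4 = 2
  item 10: 6 − 3 = 3
  item 12: 6 − 3 = 3
  item 14: 6 − 2 = 4
Completed scored items (13 of 14): 4, 4, 4, 2, 3, 5, 4, 2, 3, 5, 3, 2, 4; sum = 45.
Person mean = 45 / 13 ≈ 3.4615
Prorated total = (45 / 13) × 14 = 48.46 (to 2 dp)

48.46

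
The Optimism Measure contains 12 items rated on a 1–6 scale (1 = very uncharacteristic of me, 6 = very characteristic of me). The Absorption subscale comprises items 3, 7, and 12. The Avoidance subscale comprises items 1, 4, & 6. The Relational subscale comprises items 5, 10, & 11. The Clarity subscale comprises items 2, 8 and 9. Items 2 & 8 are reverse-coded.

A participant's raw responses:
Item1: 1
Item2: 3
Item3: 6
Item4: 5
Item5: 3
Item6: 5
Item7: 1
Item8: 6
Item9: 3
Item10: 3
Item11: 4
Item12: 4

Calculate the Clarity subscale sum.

8

Clarity items: 2, 8, 9.
Of these, items 2 & 8 are reverse-coded; on a 1–6 scale, reversed = 7 − raw.
  item 2: 7 − 3 = 4
  item 8: 7 − 6 = 1
  item 9: 3
Sum = 4 + 1 + 3 = 8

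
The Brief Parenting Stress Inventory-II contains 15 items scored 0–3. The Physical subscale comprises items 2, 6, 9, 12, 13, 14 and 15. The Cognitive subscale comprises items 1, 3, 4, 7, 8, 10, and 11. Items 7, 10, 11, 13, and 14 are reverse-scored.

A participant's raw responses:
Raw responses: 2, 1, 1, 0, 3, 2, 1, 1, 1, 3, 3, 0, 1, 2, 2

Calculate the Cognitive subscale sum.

6

Cognitive items: 1, 3, 4, 7, 8, 10, 11.
Of these, items 7, 10 and 11 are reverse-scored; reverse-coded value = 3 − response.
  item 1: 2
  item 3: 1
  item 4: 0
  item 7: 3 − 1 = 2
  item 8: 1
  item 10: 3 − 3 = 0
  item 11: 3 − 3 = 0
Sum = 2 + 1 + 0 + 2 + 1 + 0 + 0 = 6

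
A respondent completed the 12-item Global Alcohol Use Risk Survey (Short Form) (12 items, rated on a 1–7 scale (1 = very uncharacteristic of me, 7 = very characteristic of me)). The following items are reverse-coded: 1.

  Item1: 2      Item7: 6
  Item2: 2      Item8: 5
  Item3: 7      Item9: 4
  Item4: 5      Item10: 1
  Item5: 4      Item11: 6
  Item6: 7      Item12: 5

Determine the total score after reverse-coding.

Raw sum = 54. Reverse-coded items: 1; their raw sum = 2.
Each reversal replaces raw with 8 − raw, changing the total by 8 − 2·raw per item.
Total = 54 + 1·8 − 2·2 = 54 + 8 − 4 = 58

58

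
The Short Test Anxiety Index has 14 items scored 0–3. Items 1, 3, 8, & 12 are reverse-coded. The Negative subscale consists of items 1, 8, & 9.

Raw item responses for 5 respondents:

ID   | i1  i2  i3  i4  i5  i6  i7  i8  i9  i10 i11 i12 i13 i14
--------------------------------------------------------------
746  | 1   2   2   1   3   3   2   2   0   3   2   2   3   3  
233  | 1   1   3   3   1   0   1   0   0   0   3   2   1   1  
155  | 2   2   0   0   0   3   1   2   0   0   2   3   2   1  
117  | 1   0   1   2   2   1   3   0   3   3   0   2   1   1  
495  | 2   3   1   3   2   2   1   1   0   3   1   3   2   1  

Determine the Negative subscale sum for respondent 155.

Respondent 155 raw: 2, 2, 0, 0, 0, 3, 1, 2, 0, 0, 2, 3, 2, 1.
Negative items: 1, 8, 9.
Reverse-coded (reversed = (0+3) − raw = 3 − raw):
  item 1: 3 − 2 = 1
  item 8: 3 − 2 = 1
  item 9: 0
Sum = 1 + 1 + 0 = 2

2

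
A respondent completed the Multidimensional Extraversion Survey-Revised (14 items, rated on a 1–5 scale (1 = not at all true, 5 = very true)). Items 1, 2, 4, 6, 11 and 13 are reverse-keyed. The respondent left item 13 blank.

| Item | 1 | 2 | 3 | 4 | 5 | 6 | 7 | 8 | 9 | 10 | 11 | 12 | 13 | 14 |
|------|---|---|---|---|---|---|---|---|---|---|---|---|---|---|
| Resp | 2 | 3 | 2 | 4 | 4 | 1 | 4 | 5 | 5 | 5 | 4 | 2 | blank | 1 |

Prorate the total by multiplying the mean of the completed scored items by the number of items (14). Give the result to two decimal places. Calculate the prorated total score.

47.38

Reverse-coded (reversed = (1+5) − raw = 6 − raw):
  item 1: 6 − 2 = 4
  item 2: 6 − 3 = 3
  item 4: 6 − 4 = 2
  item 6: 6 − 1 = 5
  item 11: 6 − 4 = 2
Completed scored items (13 of 14): 4, 3, 2, 2, 4, 5, 4, 5, 5, 5, 2, 2, 1; sum = 44.
Person mean = 44 / 13 ≈ 3.3846
Prorated total = (44 / 13) × 14 = 47.38 (to 2 dp)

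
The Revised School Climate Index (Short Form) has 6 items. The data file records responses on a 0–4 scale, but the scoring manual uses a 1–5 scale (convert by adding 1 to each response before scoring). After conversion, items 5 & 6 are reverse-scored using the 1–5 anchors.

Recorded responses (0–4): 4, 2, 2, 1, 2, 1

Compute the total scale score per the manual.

Convert to 1–5: 5, 3, 3, 2, 3, 2
Reverse-coded (reverse-coded value = 6 − response):
  item 5: 6 − 3 = 3
  item 6: 6 − 2 = 4
Scored: 5, 3, 3, 2, 3, 4
Total = 20

20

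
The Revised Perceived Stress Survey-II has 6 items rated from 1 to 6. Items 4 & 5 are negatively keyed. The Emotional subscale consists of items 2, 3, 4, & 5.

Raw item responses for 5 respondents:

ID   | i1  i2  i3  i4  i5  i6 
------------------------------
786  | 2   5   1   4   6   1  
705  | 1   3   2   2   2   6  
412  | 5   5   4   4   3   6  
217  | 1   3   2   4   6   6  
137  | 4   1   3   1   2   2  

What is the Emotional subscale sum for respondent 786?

Respondent 786 raw: 2, 5, 1, 4, 6, 1.
Emotional items: 2, 3, 4, 5.
Reverse-coded (reversed = (1+6) − raw = 7 − raw):
  item 2: 5
  item 3: 1
  item 4: 7 − 4 = 3
  item 5: 7 − 6 = 1
Sum = 5 + 1 + 3 + 1 = 10

10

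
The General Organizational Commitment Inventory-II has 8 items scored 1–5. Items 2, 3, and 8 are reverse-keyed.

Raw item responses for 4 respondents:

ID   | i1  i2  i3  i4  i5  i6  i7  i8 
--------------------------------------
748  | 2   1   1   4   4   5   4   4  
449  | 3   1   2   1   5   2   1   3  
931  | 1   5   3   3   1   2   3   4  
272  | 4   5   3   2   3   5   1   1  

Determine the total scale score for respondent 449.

Respondent 449 raw: 3, 1, 2, 1, 5, 2, 1, 3.
Reverse-coded (reversed = (1+5) − raw = 6 − raw):
  item 1: 3
  item 2: 6 − 1 = 5
  item 3: 6 − 2 = 4
  item 4: 1
  item 5: 5
  item 6: 2
  item 7: 1
  item 8: 6 − 3 = 3
Sum = 3 + 5 + 4 + 1 + 5 + 2 + 1 + 3 = 24

24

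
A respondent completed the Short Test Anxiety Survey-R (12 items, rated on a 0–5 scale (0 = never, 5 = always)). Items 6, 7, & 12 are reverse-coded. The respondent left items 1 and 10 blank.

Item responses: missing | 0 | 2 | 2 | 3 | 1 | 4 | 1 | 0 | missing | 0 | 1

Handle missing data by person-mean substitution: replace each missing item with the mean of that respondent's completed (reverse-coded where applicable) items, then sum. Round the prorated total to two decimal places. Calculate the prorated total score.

20.40

Reverse-coded (reversed = (0+5) − raw = 5 − raw):
  item 6: 5 − 1 = 4
  item 7: 5 − 4 = 1
  item 12: 5 − 1 = 4
Completed scored items (10 of 12): 0, 2, 2, 3, 4, 1, 1, 0, 0, 4; sum = 17.
Person mean = 17 / 10 ≈ 1.7000
Prorated total = (17 / 10) × 12 = 20.40 (to 2 dp)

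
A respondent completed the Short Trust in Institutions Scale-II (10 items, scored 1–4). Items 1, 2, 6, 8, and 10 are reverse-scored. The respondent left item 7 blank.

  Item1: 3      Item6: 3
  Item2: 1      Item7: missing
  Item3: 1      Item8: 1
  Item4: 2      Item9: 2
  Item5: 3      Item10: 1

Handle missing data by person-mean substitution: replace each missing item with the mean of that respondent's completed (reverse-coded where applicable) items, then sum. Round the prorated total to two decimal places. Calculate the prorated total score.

26.67

Reverse-coded (on a 1–4 scale, reversed = 5 − raw):
  item 1: 5 − 3 = 2
  item 2: 5 − 1 = 4
  item 6: 5 − 3 = 2
  item 8: 5 − 1 = 4
  item 10: 5 − 1 = 4
Completed scored items (9 of 10): 2, 4, 1, 2, 3, 2, 4, 2, 4; sum = 24.
Person mean = 24 / 9 ≈ 2.6667
Prorated total = (24 / 9) × 10 = 26.67 (to 2 dp)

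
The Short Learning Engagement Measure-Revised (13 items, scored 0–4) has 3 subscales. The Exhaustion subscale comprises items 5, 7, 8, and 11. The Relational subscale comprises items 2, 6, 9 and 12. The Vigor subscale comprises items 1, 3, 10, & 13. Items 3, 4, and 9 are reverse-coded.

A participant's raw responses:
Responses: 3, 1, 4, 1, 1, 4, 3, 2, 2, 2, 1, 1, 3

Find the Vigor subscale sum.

8

Vigor items: 1, 3, 10, 13.
Of these, item 3 is reverse-coded; reverse-coded value = 4 − response.
  item 1: 3
  item 3: 4 − 4 = 0
  item 10: 2
  item 13: 3
Sum = 3 + 0 + 2 + 3 = 8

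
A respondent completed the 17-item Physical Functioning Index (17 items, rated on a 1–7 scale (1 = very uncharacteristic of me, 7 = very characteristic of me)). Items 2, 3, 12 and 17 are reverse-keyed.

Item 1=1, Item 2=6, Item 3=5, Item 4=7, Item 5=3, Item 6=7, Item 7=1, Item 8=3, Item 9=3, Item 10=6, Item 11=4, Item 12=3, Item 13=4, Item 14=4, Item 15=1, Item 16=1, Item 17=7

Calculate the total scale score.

Apply reverse scoring (on a 1–7 scale, reversed = 8 − raw):
  item 2: 8 − 6 = 2
  item 3: 8 − 5 = 3
  item 12: 8 − 3 = 5
  item 17: 8 − 7 = 1
Scored responses: 1, 2, 3, 7, 3, 7, 1, 3, 3, 6, 4, 5, 4, 4, 1, 1, 1
Total = 1 + 2 + 3 + 7 + 3 + 7 + 1 + 3 + 3 + 6 + 4 + 5 + 4 + 4 + 1 + 1 + 1 = 56

56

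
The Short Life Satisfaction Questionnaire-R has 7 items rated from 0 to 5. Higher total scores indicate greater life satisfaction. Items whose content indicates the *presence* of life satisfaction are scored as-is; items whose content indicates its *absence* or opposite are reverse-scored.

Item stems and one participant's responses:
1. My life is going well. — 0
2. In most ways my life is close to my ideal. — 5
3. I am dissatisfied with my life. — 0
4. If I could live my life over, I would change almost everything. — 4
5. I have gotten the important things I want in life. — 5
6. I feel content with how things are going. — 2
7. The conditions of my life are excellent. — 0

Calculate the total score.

18

Items 3, 4 describe the absence/opposite of life satisfaction → reverse-score.
on a 0–5 scale, reversed = 5 − raw.
  item 1: 0
  item 2: 5
  item 3: 5 − 0 = 5
  item 4: 5 − 4 = 1
  item 5: 5
  item 6: 2
  item 7: 0
Total = 0 + 5 + 5 + 1 + 5 + 2 + 0 = 18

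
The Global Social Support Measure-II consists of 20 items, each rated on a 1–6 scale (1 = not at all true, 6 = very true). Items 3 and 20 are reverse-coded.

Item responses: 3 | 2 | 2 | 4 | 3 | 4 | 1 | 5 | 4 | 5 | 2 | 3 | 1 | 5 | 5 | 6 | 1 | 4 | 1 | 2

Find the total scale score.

69

Reversing items 3 and 20 with 7 − raw:
Total = 3 + 2 + (7−2) + 4 + 3 + 4 + 1 + 5 + 4 + 5 + 2 + 3 + 1 + 5 + 5 + 6 + 1 + 4 + 1 + (7−2)
      = 3 + 2 + 5 + 4 + 3 + 4 + 1 + 5 + 4 + 5 + 2 + 3 + 1 + 5 + 5 + 6 + 1 + 4 + 1 + 5 = 69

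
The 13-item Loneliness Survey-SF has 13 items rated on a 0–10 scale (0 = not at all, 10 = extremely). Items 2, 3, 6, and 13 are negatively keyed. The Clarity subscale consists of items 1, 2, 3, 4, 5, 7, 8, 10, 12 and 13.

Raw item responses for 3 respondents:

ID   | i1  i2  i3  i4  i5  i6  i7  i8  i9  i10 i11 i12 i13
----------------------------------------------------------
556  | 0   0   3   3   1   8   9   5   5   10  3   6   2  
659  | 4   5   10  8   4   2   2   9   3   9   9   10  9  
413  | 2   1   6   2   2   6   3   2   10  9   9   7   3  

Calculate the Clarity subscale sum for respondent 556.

Respondent 556 raw: 0, 0, 3, 3, 1, 8, 9, 5, 5, 10, 3, 6, 2.
Clarity items: 1, 2, 3, 4, 5, 7, 8, 10, 12, 13.
Reverse-coded (reversed = (0+10) − raw = 10 − raw):
  item 1: 0
  item 2: 10 − 0 = 10
  item 3: 10 − 3 = 7
  item 4: 3
  item 5: 1
  item 7: 9
  item 8: 5
  item 10: 10
  item 12: 6
  item 13: 10 − 2 = 8
Sum = 0 + 10 + 7 + 3 + 1 + 9 + 5 + 10 + 6 + 8 = 59

59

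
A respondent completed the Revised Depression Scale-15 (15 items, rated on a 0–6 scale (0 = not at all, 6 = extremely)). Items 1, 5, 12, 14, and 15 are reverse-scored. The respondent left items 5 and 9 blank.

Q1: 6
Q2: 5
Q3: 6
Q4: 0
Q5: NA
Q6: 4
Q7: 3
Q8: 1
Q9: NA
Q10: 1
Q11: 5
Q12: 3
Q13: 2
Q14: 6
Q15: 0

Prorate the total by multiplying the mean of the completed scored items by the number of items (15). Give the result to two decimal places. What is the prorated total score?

41.54

Reverse-coded (reverse-coded value = 6 − response):
  item 1: 6 − 6 = 0
  item 12: 6 − 3 = 3
  item 14: 6 − 6 = 0
  item 15: 6 − 0 = 6
Completed scored items (13 of 15): 0, 5, 6, 0, 4, 3, 1, 1, 5, 3, 2, 0, 6; sum = 36.
Person mean = 36 / 13 ≈ 2.7692
Prorated total = (36 / 13) × 15 = 41.54 (to 2 dp)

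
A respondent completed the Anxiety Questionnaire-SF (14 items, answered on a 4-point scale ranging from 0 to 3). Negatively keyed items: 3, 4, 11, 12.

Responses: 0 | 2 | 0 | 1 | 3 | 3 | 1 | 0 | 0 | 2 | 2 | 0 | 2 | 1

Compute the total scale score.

Raw sum = 17. Negatively keyed items: 3, 4, 11, 12; their raw sum = 3.
Each reversal replaces raw with 3 − raw, changing the total by 3 − 2·raw per item.
Total = 17 + 4·3 − 2·3 = 17 + 12 − 6 = 23

23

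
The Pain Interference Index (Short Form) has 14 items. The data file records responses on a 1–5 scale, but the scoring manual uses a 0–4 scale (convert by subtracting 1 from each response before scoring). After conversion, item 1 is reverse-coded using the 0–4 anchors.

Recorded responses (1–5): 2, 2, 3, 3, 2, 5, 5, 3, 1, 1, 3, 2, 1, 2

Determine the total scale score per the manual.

23

Convert to 0–4: 1, 1, 2, 2, 1, 4, 4, 2, 0, 0, 2, 1, 0, 1
Reverse-coded (reversed = (0+4) − raw = 4 − raw):
  item 1: 4 − 1 = 3
Scored: 3, 1, 2, 2, 1, 4, 4, 2, 0, 0, 2, 1, 0, 1
Total = 23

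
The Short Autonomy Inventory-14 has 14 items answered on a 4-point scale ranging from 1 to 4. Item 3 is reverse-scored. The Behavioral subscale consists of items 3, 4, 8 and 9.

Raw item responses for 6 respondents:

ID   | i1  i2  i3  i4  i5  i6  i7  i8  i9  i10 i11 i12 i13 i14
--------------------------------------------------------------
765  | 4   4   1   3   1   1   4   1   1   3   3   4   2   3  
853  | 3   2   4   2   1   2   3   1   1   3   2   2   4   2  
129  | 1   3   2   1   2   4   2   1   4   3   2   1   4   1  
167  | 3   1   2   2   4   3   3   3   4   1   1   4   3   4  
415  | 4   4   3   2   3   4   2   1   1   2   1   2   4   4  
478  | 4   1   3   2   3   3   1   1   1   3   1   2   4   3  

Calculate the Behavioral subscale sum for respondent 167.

12

Respondent 167 raw: 3, 1, 2, 2, 4, 3, 3, 3, 4, 1, 1, 4, 3, 4.
Behavioral items: 3, 4, 8, 9.
Reverse-coded (on a 1–4 scale, reversed = 5 − raw):
  item 3: 5 − 2 = 3
  item 4: 2
  item 8: 3
  item 9: 4
Sum = 3 + 2 + 3 + 4 = 12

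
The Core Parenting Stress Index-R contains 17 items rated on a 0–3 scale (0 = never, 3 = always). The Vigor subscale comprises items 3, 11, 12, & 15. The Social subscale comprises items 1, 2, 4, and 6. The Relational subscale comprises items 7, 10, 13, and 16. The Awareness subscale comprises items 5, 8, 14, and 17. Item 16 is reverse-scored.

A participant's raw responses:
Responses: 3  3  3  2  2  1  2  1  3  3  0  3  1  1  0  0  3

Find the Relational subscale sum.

Relational items: 7, 10, 13, 16.
Of these, item 16 is reverse-scored; reverse-coded value = 3 − response.
  item 7: 2
  item 10: 3
  item 13: 1
  item 16: 3 − 0 = 3
Sum = 2 + 3 + 1 + 3 = 9

9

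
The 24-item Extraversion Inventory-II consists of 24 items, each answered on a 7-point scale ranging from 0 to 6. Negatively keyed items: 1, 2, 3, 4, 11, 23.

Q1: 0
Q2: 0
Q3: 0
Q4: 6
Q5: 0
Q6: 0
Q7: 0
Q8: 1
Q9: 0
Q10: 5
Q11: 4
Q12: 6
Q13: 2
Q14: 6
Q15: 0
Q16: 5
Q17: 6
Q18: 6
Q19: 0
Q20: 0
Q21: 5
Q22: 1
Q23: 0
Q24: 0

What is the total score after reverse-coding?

69

Reversing items 1, 2, 3, 4, 11 and 23 with 6 − raw:
Total = (6−0) + (6−0) + (6−0) + (6−6) + 0 + 0 + 0 + 1 + 0 + 5 + (6−4) + 6 + 2 + 6 + 0 + 5 + 6 + 6 + 0 + 0 + 5 + 1 + (6−0) + 0
      = 6 + 6 + 6 + 0 + 0 + 0 + 0 + 1 + 0 + 5 + 2 + 6 + 2 + 6 + 0 + 5 + 6 + 6 + 0 + 0 + 5 + 1 + 6 + 0 = 69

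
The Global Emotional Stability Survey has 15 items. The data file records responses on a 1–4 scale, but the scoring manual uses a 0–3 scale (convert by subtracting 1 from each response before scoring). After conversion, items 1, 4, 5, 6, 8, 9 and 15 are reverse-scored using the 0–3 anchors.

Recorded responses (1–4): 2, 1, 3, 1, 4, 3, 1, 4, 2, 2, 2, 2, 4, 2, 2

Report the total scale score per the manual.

Convert to 0–3: 1, 0, 2, 0, 3, 2, 0, 3, 1, 1, 1, 1, 3, 1, 1
Reverse-coded (on a 0–3 scale, reversed = 3 − raw):
  item 1: 3 − 1 = 2
  item 4: 3 − 0 = 3
  item 5: 3 − 3 = 0
  item 6: 3 − 2 = 1
  item 8: 3 − 3 = 0
  item 9: 3 − 1 = 2
  item 15: 3 − 1 = 2
Scored: 2, 0, 2, 3, 0, 1, 0, 0, 2, 1, 1, 1, 3, 1, 2
Total = 19

19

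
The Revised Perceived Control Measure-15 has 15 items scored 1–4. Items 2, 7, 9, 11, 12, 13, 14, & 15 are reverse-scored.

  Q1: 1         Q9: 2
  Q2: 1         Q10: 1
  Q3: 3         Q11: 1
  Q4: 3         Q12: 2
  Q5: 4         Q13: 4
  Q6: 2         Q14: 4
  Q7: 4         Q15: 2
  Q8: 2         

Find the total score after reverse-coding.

36

Raw sum = 36. Reverse-scored items: 2, 7, 9, 11, 12, 13, 14, 15; their raw sum = 20.
Each reversal replaces raw with 5 − raw, changing the total by 5 − 2·raw per item.
Total = 36 + 8·5 − 2·20 = 36 + 40 − 40 = 36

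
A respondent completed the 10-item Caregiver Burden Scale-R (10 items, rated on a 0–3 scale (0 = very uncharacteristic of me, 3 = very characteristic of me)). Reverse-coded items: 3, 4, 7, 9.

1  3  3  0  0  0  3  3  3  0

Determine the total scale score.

10

Reverse-coded items use 3 − raw:
  item 3: 3 − 3 = 0
  item 4: 3 − 0 = 3
  item 7: 3 − 3 = 0
  item 9: 3 − 3 = 0
Scored responses: 1, 3, 0, 3, 0, 0, 0, 3, 0, 0
Total = 1 + 3 + 0 + 3 + 0 + 0 + 0 + 3 + 0 + 0 = 10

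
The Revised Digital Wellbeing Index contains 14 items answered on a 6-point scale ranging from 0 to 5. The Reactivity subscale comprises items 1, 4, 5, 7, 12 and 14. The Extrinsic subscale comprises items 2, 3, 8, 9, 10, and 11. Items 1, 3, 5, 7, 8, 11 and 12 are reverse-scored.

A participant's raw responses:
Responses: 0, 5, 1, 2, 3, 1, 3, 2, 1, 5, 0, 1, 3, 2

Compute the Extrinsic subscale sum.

23

Extrinsic items: 2, 3, 8, 9, 10, 11.
Of these, items 3, 8, & 11 are reverse-scored; on a 0–5 scale, reversed = 5 − raw.
  item 2: 5
  item 3: 5 − 1 = 4
  item 8: 5 − 2 = 3
  item 9: 1
  item 10: 5
  item 11: 5 − 0 = 5
Sum = 5 + 4 + 3 + 1 + 5 + 5 = 23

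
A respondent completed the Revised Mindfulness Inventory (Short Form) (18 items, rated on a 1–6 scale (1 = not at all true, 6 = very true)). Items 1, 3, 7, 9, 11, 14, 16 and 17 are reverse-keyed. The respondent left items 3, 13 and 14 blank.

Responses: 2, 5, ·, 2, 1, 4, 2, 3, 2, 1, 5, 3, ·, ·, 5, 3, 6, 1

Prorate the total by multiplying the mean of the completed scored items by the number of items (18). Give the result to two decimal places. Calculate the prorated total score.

Reverse-coded (reversed = (1+6) − raw = 7 − raw):
  item 1: 7 − 2 = 5
  item 7: 7 − 2 = 5
  item 9: 7 − 2 = 5
  item 11: 7 − 5 = 2
  item 16: 7 − 3 = 4
  item 17: 7 − 6 = 1
Completed scored items (15 of 18): 5, 5, 2, 1, 4, 5, 3, 5, 1, 2, 3, 5, 4, 1, 1; sum = 47.
Person mean = 47 / 15 ≈ 3.1333
Prorated total = (47 / 15) × 18 = 56.40 (to 2 dp)

56.40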